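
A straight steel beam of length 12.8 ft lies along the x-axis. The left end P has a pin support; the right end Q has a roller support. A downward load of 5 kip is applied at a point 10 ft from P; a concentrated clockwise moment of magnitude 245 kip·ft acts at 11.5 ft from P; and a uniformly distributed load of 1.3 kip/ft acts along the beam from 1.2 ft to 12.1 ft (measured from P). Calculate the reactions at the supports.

Resultant of the distributed load: 1.3 × 10.9 = 14.17 kip at 6.65 ft from P.
Moments about P: Q_y·12.8 − 5·10 − 245 − (1.3·10.9)·6.65 = 0 → Q_y = 389.2305/12.8 = 30.4086 ≈ 30.41 kip.
ΣF_y = 0: P_y + 30.4086 − 5 − 1.3·10.9 = 0 → P_y = -11.24 kip.
ΣF_x = 0: no horizontal applied forces, so P_x = 0.

P_x = 0, P_y = -11.24 kip, Q_y = 30.41 kip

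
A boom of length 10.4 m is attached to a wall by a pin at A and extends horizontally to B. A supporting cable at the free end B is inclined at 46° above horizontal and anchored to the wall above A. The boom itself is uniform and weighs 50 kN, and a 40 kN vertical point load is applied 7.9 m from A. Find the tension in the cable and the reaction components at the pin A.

T = 76.99 kN, A_x = 53.48 kN, A_y = 34.62 kN

ΣM about A: T·sin46°·10.4 − 50·5.2 − 40·7.9 = 0 → T = 576/(10.4·0.71934) = 76.9937 ≈ 76.99 kN.
ΣF_x = 0: A_x − T·cos46° = 0 → A_x = 76.9937 × 0.694658 = 53.48 kN.
ΣF_y = 0: A_y + T·sin46° − 50 − 40 = 0 → A_y = 90 − 76.9937 × 0.71934 = 34.62 kN.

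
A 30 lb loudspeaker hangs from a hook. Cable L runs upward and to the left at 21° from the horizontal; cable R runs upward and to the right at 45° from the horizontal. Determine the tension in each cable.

ΣF_x = 0: −T_L·cos21° + T_R·cos45° = 0 → T_R = 1.32028·T_L.
ΣF_y = 0: T_L·sin21° + T_R·sin45° = 30.
Substitute: T_L·(0.358368 + 1.32028·0.707107) = 30 → T_L = 23.2208 ≈ 23.22 lb.
Then T_R = 1.32028 × 23.2208 = 30.66 lb.

T_L = 23.22 lb, T_R = 30.66 lb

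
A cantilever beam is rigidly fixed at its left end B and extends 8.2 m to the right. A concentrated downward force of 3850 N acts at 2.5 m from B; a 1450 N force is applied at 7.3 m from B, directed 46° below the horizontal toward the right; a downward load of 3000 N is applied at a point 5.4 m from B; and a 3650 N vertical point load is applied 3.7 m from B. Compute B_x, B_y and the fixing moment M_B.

B_x = -1007 N, B_y = 11540 N, M_B = 46940 N·m

ΣF_x = 0: B_x + 1450·cos46° = 0 → B_x = -1007 N.
ΣF_y = 0: B_y − 3850 − 1450·sin46° − 3000 − 3650 = 0 → B_y = 11540 N.
ΣM about B: M_B − 3850·2.5 − 1450·sin46°·7.3 − 3000·5.4 − 3650·3.7 = 0 → M_B = 46940 N·m.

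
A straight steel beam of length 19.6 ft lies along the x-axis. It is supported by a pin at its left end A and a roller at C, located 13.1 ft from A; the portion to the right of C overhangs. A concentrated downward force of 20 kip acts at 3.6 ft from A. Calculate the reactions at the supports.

A_x = 0, A_y = 14.50 kip, C_y = 5.496 kip

Moments about A: C_y·13.1 − 20·3.6 = 0 → C_y = 72/13.1 = 5.49618 ≈ 5.496 kip.
ΣF_y = 0: A_y + 5.49618 − 20 = 0 → A_y = 14.50 kip.
ΣF_x = 0: no horizontal applied forces, so A_x = 0.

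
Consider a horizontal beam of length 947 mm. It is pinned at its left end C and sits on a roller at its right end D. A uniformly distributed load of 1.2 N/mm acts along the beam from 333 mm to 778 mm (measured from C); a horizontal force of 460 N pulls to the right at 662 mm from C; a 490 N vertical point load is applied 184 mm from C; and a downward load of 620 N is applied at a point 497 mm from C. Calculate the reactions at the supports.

C_x = -460.0 N, C_y = 910.2 N, D_y = 733.8 N

Resultant of the distributed load: 1.2 × 445 = 534 N at 555.5 mm from C.
Taking moments about C: D_y·947 − (1.2·445)·555.5 − 490·184 − 620·497 = 0 → D_y = 694937/947 = 733.83 ≈ 733.8 N.
ΣF_y = 0: C_y + 733.83 − 1.2·445 − 490 − 620 = 0 → C_y = 910.2 N.
ΣF_x = 0: C_x + 460 = 0 → C_x = -460.0 N.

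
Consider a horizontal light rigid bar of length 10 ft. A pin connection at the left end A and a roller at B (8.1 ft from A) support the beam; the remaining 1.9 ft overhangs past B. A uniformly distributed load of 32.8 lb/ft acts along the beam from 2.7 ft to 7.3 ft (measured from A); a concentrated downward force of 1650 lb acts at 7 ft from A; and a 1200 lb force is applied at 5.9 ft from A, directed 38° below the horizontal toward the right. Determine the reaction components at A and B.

Resultant of the distributed load: 32.8 × 4.6 = 150.88 lb at 5 ft from A.
ΣM about A: B_y·8.1 − (32.8·4.6)·5 − 1650·7 − 1200·sin38°·5.9 = 0 → B_y = 16663.3/8.1 = 2057.2 ≈ 2057 lb.
ΣF_y = 0: A_y + 2057.2 − 32.8·4.6 − 1650 − 1200·sin38° = 0 → A_y = 482.5 lb.
ΣF_x = 0: A_x + 1200·cos38° = 0 → A_x = -945.6 lb.

A_x = -945.6 lb, A_y = 482.5 lb, B_y = 2057 lb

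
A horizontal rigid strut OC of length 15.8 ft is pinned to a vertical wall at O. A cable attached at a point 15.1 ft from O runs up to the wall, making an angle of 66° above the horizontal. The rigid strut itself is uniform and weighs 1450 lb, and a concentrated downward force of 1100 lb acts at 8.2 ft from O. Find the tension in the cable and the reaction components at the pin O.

T = 1484 lb, O_x = 603.7 lb, O_y = 1194 lb

ΣM about O: T·sin66°·15.1 − 1450·7.9 − 1100·8.2 = 0 → T = 20475/(15.1·0.913545) = 1484.28 ≈ 1484 lb.
ΣF_x = 0: O_x − T·cos66° = 0 → O_x = 1484.28 × 0.406737 = 603.7 lb.
ΣF_y = 0: O_y + T·sin66° − 1450 − 1100 = 0 → O_y = 2550 − 1484.28 × 0.913545 = 1194 lb.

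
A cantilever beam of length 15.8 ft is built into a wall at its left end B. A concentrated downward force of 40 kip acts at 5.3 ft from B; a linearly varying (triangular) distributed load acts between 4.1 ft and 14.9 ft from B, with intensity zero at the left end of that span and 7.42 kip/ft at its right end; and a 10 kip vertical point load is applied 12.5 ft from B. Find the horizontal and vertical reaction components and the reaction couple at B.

Resultant of the triangular load: ½ × 7.42 × 10.8 = 40.068 kip, acting at 11.3 ft from B (one-third of the span from the peak).
ΣF_x = 0: B_x = 0.
ΣF_y = 0: B_y − 40 − ½·7.42·10.8 − 10 = 0 → B_y = 90.07 kip.
ΣM about B: M_B − 40·5.3 − (½·7.42·10.8)·11.3 − 10·12.5 = 0 → M_B = 789.8 kip·ft.

B_x = 0, B_y = 90.07 kip, M_B = 789.8 kip·ft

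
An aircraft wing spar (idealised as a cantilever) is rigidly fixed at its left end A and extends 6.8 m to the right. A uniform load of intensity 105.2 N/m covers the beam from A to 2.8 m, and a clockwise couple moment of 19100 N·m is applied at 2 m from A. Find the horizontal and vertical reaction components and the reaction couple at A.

Resultant of the distributed load: 105.2 × 2.8 = 294.56 N at 1.4 m from A.
ΣF_x = 0: A_x = 0.
ΣF_y = 0: A_y − 105.2·2.8 = 0 → A_y = 294.6 N.
ΣM about A: M_A − (105.2·2.8)·1.4 − 19100 = 0 → M_A = 19510 N·m.

A_x = 0, A_y = 294.6 N, M_A = 19510 N·m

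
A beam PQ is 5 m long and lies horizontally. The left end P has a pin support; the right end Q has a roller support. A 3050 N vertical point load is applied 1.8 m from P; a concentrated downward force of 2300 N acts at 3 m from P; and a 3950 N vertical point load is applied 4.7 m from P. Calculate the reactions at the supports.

Moments about P: Q_y·5 − 3050·1.8 − 2300·3 − 3950·4.7 = 0 → Q_y = 30955/5 = 6191 N.
ΣF_y = 0: P_y + 6191 − 3050 − 2300 − 3950 = 0 → P_y = 3109 N.
ΣF_x = 0: no horizontal applied forces, so P_x = 0.

P_x = 0, P_y = 3109 N, Q_y = 6191 N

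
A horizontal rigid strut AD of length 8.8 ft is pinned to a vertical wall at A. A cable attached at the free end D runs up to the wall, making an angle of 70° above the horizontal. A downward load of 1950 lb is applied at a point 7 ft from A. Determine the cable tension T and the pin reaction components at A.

T = 1651 lb, A_x = 564.6 lb, A_y = 398.9 lb

ΣM about A: T·sin70°·8.8 − 1950·7 = 0 → T = 13650/(8.8·0.939693) = 1650.68 ≈ 1651 lb.
ΣF_x = 0: A_x − T·cos70° = 0 → A_x = 1650.68 × 0.34202 = 564.6 lb.
ΣF_y = 0: A_y + T·sin70° − 1950 = 0 → A_y = 1950 − 1650.68 × 0.939693 = 398.9 lb.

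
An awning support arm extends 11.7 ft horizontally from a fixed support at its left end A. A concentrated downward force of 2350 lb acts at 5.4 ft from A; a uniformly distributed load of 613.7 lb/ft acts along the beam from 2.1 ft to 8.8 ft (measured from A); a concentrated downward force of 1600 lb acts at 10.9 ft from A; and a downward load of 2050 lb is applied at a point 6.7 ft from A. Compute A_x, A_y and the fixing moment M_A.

Resultant of the distributed load: 613.7 × 6.7 = 4111.79 lb at 5.45 ft from A.
ΣF_x = 0: A_x = 0.
ΣF_y = 0: A_y − 2350 − 613.7·6.7 − 1600 − 2050 = 0 → A_y = 10110 lb.
ΣM about A: M_A − 2350·5.4 − (613.7·6.7)·5.45 − 1600·10.9 − 2050·6.7 = 0 → M_A = 66270 lb·ft.

A_x = 0, A_y = 10110 lb, M_A = 66270 lb·ft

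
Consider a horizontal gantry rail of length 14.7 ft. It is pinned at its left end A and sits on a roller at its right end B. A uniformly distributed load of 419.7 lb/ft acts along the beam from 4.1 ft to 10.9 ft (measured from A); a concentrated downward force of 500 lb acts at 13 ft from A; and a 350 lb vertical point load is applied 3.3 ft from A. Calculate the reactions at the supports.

A_x = 0, A_y = 1727 lb, B_y = 1977 lb

Resultant of the distributed load: 419.7 × 6.8 = 2853.96 lb at 7.5 ft from A.
ΣM about A: B_y·14.7 − (419.7·6.8)·7.5 − 500·13 − 350·3.3 = 0 → B_y = 29059.7/14.7 = 1976.85 ≈ 1977 lb.
ΣF_y = 0: A_y + 1976.85 − 419.7·6.8 − 500 − 350 = 0 → A_y = 1727 lb.
ΣF_x = 0: no horizontal applied forces, so A_x = 0.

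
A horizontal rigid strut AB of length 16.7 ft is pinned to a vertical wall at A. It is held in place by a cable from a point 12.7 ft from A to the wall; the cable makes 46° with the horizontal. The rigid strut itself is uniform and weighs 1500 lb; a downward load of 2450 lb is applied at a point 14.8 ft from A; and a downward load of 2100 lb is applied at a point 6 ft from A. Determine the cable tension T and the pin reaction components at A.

ΣM about A: T·sin46°·12.7 − 1500·8.35 − 2450·14.8 − 2100·6 = 0 → T = 61385/(12.7·0.71934) = 6719.3 ≈ 6719 lb.
ΣF_x = 0: A_x − T·cos46° = 0 → A_x = 6719.3 × 0.694658 = 4668 lb.
ΣF_y = 0: A_y + T·sin46° − 1500 − 2450 − 2100 = 0 → A_y = 6050 − 6719.3 × 0.71934 = 1217 lb.

T = 6719 lb, A_x = 4668 lb, A_y = 1217 lb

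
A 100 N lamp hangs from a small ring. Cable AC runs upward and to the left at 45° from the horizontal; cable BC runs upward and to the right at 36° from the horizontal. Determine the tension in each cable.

ΣF_x = 0: −T_AC·cos45° + T_BC·cos36° = 0 → T_BC = 0.874032·T_AC.
ΣF_y = 0: T_AC·sin45° + T_BC·sin36° = 100.
Substitute: T_AC·(0.707107 + 0.874032·0.587785) = 100 → T_AC = 81.9102 ≈ 81.91 N.
Then T_BC = 0.874032 × 81.9102 = 71.59 N.

T_AC = 81.91 N, T_BC = 71.59 N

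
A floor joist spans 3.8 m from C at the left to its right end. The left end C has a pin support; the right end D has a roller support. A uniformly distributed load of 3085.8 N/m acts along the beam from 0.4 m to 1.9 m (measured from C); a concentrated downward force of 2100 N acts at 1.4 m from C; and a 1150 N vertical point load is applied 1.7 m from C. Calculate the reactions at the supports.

Resultant of the distributed load: 3085.8 × 1.5 = 4628.7 N at 1.15 m from C.
Moments about C: D_y·3.8 − (3085.8·1.5)·1.15 − 2100·1.4 − 1150·1.7 = 0 → D_y = 10218.005/3.8 = 2688.95 ≈ 2689 N.
ΣF_y = 0: C_y + 2688.95 − 3085.8·1.5 − 2100 − 1150 = 0 → C_y = 5190 N.
ΣF_x = 0: no horizontal applied forces, so C_x = 0.

C_x = 0, C_y = 5190 N, D_y = 2689 N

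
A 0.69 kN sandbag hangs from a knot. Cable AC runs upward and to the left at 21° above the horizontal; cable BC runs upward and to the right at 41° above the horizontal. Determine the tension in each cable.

T_AC = 0.5898 kN, T_BC = 0.7296 kN

ΣF_x = 0: −T_AC·cos21° + T_BC·cos41° = 0 → T_BC = 1.23701·T_AC.
ΣF_y = 0: T_AC·sin21° + T_BC·sin41° = 0.69.
Substitute: T_AC·(0.358368 + 1.23701·0.656059) = 0.69 → T_AC = 0.589784 ≈ 0.5898 kN.
Then T_BC = 1.23701 × 0.589784 = 0.7296 kN.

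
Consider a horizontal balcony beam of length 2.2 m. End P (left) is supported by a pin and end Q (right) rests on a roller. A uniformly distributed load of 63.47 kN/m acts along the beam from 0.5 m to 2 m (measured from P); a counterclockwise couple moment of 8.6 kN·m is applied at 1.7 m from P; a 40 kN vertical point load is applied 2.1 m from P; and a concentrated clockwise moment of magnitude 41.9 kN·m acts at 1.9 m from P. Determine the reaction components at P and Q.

Resultant of the distributed load: 63.47 × 1.5 = 95.205 kN at 1.25 m from P.
ΣM about P: Q_y·2.2 − (63.47·1.5)·1.25 + 8.6 − 40·2.1 − 41.9 = 0 → Q_y = 236.30625/2.2 = 107.412 ≈ 107.4 kN.
ΣF_y = 0: P_y + 107.412 − 63.47·1.5 − 40 = 0 → P_y = 27.79 kN.
ΣF_x = 0: no horizontal applied forces, so P_x = 0.

P_x = 0, P_y = 27.79 kN, Q_y = 107.4 kN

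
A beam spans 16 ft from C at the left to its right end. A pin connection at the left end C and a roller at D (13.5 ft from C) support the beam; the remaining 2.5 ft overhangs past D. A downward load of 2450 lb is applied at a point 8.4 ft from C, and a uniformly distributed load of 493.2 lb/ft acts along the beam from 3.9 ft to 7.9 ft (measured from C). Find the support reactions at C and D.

C_x = 0, C_y = 2036 lb, D_y = 2387 lb

Resultant of the distributed load: 493.2 × 4 = 1972.8 lb at 5.9 ft from C.
Taking moments about C: D_y·13.5 − 2450·8.4 − (493.2·4)·5.9 = 0 → D_y = 32219.52/13.5 = 2386.63 ≈ 2387 lb.
ΣF_y = 0: C_y + 2386.63 − 2450 − 493.2·4 = 0 → C_y = 2036 lb.
ΣF_x = 0: no horizontal applied forces, so C_x = 0.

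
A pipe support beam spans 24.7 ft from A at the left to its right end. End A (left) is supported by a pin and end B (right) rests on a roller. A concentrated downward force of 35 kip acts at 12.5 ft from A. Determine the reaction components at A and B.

A_x = 0, A_y = 17.29 kip, B_y = 17.71 kip

ΣM about A: B_y·24.7 − 35·12.5 = 0 → B_y = 437.5/24.7 = 17.7126 ≈ 17.71 kip.
ΣF_y = 0: A_y + 17.7126 − 35 = 0 → A_y = 17.29 kip.
ΣF_x = 0: no horizontal applied forces, so A_x = 0.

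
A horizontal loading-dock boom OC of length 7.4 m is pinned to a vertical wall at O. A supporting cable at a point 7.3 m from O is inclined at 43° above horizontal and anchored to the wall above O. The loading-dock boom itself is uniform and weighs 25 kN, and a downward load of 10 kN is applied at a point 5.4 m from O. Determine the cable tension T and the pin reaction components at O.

ΣM about O: T·sin43°·7.3 − 25·3.7 − 10·5.4 = 0 → T = 146.5/(7.3·0.681998) = 29.426 ≈ 29.43 kN.
ΣF_x = 0: O_x − T·cos43° = 0 → O_x = 29.426 × 0.731354 = 21.52 kN.
ΣF_y = 0: O_y + T·sin43° − 25 − 10 = 0 → O_y = 35 − 29.426 × 0.681998 = 14.93 kN.

T = 29.43 kN, O_x = 21.52 kN, O_y = 14.93 kN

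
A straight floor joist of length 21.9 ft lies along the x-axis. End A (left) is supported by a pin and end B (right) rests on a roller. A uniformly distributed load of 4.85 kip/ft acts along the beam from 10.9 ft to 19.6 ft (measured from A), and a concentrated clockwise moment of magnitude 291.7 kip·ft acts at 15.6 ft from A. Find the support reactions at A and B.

Resultant of the distributed load: 4.85 × 8.7 = 42.195 kip at 15.25 ft from A.
Moments about A: B_y·21.9 − (4.85·8.7)·15.25 − 291.7 = 0 → B_y = 935.17375/21.9 = 42.702 ≈ 42.70 kip.
ΣF_y = 0: A_y + 42.702 − 4.85·8.7 = 0 → A_y = -0.5070 kip.
ΣF_x = 0: no horizontal applied forces, so A_x = 0.

A_x = 0, A_y = -0.5070 kip, B_y = 42.70 kip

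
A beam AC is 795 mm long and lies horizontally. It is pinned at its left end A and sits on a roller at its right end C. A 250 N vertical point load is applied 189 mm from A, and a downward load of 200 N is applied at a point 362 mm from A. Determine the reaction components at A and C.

A_x = 0, A_y = 299.5 N, C_y = 150.5 N

Moments about A: C_y·795 − 250·189 − 200·362 = 0 → C_y = 119650/795 = 150.503 ≈ 150.5 N.
ΣF_y = 0: A_y + 150.503 − 250 − 200 = 0 → A_y = 299.5 N.
ΣF_x = 0: no horizontal applied forces, so A_x = 0.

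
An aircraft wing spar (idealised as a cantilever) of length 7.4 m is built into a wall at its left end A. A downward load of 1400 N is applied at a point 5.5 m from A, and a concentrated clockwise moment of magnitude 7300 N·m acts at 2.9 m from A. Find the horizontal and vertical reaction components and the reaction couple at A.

ΣF_x = 0: A_x = 0.
ΣF_y = 0: A_y − 1400 = 0 → A_y = 1400 N.
ΣM about A: M_A − 1400·5.5 − 7300 = 0 → M_A = 15000 N·m.

A_x = 0, A_y = 1400 N, M_A = 15000 N·m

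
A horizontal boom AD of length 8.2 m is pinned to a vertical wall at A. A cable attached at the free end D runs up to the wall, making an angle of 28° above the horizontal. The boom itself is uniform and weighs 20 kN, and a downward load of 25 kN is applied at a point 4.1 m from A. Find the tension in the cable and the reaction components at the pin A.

T = 47.93 kN, A_x = 42.32 kN, A_y = 22.50 kN

ΣM about A: T·sin28°·8.2 − 20·4.1 − 25·4.1 = 0 → T = 184.5/(8.2·0.469472) = 47.9262 ≈ 47.93 kN.
ΣF_x = 0: A_x − T·cos28° = 0 → A_x = 47.9262 × 0.882948 = 42.32 kN.
ΣF_y = 0: A_y + T·sin28° − 20 − 25 = 0 → A_y = 45 − 47.9262 × 0.469472 = 22.50 kN.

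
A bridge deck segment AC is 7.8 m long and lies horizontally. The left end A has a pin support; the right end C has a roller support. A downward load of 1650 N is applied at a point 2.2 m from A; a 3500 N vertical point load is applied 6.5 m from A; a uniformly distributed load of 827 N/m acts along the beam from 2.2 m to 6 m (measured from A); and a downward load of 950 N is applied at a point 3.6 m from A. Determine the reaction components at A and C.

A_x = 0, A_y = 3770 N, C_y = 5472 N

Resultant of the distributed load: 827 × 3.8 = 3142.6 N at 4.1 m from A.
ΣM about A: C_y·7.8 − 1650·2.2 − 3500·6.5 − (827·3.8)·4.1 − 950·3.6 = 0 → C_y = 42684.66/7.8 = 5472.39 ≈ 5472 N.
ΣF_y = 0: A_y + 5472.39 − 1650 − 3500 − 827·3.8 − 950 = 0 → A_y = 3770 N.
ΣF_x = 0: no horizontal applied forces, so A_x = 0.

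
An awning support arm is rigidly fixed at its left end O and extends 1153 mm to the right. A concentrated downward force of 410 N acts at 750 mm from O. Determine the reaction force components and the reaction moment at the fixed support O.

O_x = 0, O_y = 410.0 N, M_O = 307500 N·mm

ΣF_x = 0: O_x = 0.
ΣF_y = 0: O_y − 410 = 0 → O_y = 410.0 N.
ΣM about O: M_O − 410·750 = 0 → M_O = 307500 N·mm.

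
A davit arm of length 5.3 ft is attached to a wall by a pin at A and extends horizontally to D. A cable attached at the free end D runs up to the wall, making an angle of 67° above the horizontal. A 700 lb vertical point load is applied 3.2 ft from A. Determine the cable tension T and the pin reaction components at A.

ΣM about A: T·sin67°·5.3 − 700·3.2 = 0 → T = 2240/(5.3·0.920505) = 459.141 ≈ 459.1 lb.
ΣF_x = 0: A_x − T·cos67° = 0 → A_x = 459.141 × 0.390731 = 179.4 lb.
ΣF_y = 0: A_y + T·sin67° − 700 = 0 → A_y = 700 − 459.141 × 0.920505 = 277.4 lb.

T = 459.1 lb, A_x = 179.4 lb, A_y = 277.4 lb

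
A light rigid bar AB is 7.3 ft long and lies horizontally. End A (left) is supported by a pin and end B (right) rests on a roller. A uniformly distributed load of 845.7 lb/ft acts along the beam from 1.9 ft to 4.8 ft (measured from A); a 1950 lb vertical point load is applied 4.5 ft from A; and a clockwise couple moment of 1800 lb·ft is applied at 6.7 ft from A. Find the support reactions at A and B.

Resultant of the distributed load: 845.7 × 2.9 = 2452.53 lb at 3.35 ft from A.
Taking moments about A: B_y·7.3 − (845.7·2.9)·3.35 − 1950·4.5 − 1800 = 0 → B_y = 18790.9755/7.3 = 2574.11 ≈ 2574 lb.
ΣF_y = 0: A_y + 2574.11 − 845.7·2.9 − 1950 = 0 → A_y = 1828 lb.
ΣF_x = 0: no horizontal applied forces, so A_x = 0.

A_x = 0, A_y = 1828 lb, B_y = 2574 lb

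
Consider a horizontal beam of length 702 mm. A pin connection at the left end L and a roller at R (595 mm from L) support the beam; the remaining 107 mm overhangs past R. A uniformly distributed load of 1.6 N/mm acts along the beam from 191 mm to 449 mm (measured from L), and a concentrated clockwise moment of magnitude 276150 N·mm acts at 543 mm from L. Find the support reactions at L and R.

Resultant of the distributed load: 1.6 × 258 = 412.8 N at 320 mm from L.
ΣM about L: R_y·595 − (1.6·258)·320 − 276150 = 0 → R_y = 408246/595 = 686.128 ≈ 686.1 N.
ΣF_y = 0: L_y + 686.128 − 1.6·258 = 0 → L_y = -273.3 N.
ΣF_x = 0: no horizontal applied forces, so L_x = 0.

L_x = 0, L_y = -273.3 N, R_y = 686.1 N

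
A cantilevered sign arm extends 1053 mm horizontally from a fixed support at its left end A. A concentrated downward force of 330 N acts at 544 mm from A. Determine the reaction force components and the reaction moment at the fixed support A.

A_x = 0, A_y = 330.0 N, M_A = 179500 N·mm

ΣF_x = 0: A_x = 0.
ΣF_y = 0: A_y − 330 = 0 → A_y = 330.0 N.
ΣM about A: M_A − 330·544 = 0 → M_A = 179500 N·mm.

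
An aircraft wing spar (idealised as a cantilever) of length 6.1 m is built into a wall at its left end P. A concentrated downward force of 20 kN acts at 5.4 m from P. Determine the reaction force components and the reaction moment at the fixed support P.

ΣF_x = 0: P_x = 0.
ΣF_y = 0: P_y − 20 = 0 → P_y = 20.00 kN.
ΣM about P: M_P − 20·5.4 = 0 → M_P = 108.0 kN·m.

P_x = 0, P_y = 20.00 kN, M_P = 108.0 kN·m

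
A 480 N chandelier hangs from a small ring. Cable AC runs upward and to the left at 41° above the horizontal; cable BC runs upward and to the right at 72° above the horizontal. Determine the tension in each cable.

T_AC = 161.1 N, T_BC = 393.5 N

ΣF_x = 0: −T_AC·cos41° + T_BC·cos72° = 0 → T_BC = 2.44229·T_AC.
ΣF_y = 0: T_AC·sin41° + T_BC·sin72° = 480.
Substitute: T_AC·(0.656059 + 2.44229·0.951057) = 480 → T_AC = 161.138 ≈ 161.1 N.
Then T_BC = 2.44229 × 161.138 = 393.5 N.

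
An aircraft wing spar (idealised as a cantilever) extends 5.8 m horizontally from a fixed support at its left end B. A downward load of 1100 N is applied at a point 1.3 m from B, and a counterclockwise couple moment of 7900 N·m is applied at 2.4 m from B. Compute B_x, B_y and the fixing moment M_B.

ΣF_x = 0: B_x = 0.
ΣF_y = 0: B_y − 1100 = 0 → B_y = 1100 N.
ΣM about B: M_B − 1100·1.3 + 7900 = 0 → M_B = -6470 N·m.

B_x = 0, B_y = 1100 N, M_B = -6470 N·m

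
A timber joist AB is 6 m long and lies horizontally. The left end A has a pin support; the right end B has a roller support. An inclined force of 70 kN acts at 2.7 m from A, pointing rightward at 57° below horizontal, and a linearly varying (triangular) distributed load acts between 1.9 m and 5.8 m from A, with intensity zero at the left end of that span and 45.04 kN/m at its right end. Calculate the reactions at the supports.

Resultant of the triangular load: ½ × 45.04 × 3.9 = 87.828 kN, acting at 4.5 m from A (one-third of the span from the peak).
ΣM about A: B_y·6 − 70·sin57°·2.7 − (½·45.04·3.9)·4.5 = 0 → B_y = 553.735/6 = 92.2892 ≈ 92.29 kN.
ΣF_y = 0: A_y + 92.2892 − 70·sin57° − ½·45.04·3.9 = 0 → A_y = 54.25 kN.
ΣF_x = 0: A_x + 70·cos57° = 0 → A_x = -38.12 kN.

A_x = -38.12 kN, A_y = 54.25 kN, B_y = 92.29 kN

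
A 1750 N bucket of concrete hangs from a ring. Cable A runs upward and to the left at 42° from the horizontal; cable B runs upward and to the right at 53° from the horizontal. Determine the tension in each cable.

T_A = 1057 N, T_B = 1305 N

ΣF_x = 0: −T_A·cos42° + T_B·cos53° = 0 → T_B = 1.23484·T_A.
ΣF_y = 0: T_A·sin42° + T_B·sin53° = 1750.
Substitute: T_A·(0.669131 + 1.23484·0.798636) = 1750 → T_A = 1057.2 ≈ 1057 N.
Then T_B = 1.23484 × 1057.2 = 1305 N.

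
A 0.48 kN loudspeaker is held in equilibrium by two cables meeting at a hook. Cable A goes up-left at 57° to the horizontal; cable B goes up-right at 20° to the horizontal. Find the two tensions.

T_A = 0.4629 kN, T_B = 0.2683 kN

ΣF_x = 0: −T_A·cos57° + T_B·cos20° = 0 → T_B = 0.579593·T_A.
ΣF_y = 0: T_A·sin57° + T_B·sin20° = 0.48.
Substitute: T_A·(0.838671 + 0.579593·0.34202) = 0.48 → T_A = 0.462917 ≈ 0.4629 kN.
Then T_B = 0.579593 × 0.462917 = 0.2683 kN.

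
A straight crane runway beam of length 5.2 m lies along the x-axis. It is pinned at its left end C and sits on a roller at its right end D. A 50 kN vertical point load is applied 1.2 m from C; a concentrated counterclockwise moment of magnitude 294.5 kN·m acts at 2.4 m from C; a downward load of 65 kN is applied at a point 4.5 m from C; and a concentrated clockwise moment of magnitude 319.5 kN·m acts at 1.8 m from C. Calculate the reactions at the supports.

Taking moments about C: D_y·5.2 − 50·1.2 + 294.5 − 65·4.5 − 319.5 = 0 → D_y = 377.5/5.2 = 72.5962 ≈ 72.60 kN.
ΣF_y = 0: C_y + 72.5962 − 50 − 65 = 0 → C_y = 42.40 kN.
ΣF_x = 0: no horizontal applied forces, so C_x = 0.

C_x = 0, C_y = 42.40 kN, D_y = 72.60 kN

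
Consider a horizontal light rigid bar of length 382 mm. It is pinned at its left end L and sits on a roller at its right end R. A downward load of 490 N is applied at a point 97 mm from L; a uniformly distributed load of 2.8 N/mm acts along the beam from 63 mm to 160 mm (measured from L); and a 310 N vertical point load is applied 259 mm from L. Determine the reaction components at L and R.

Resultant of the distributed load: 2.8 × 97 = 271.6 N at 111.5 mm from L.
ΣM about L: R_y·382 − 490·97 − (2.8·97)·111.5 − 310·259 = 0 → R_y = 158103.4/382 = 413.883 ≈ 413.9 N.
ΣF_y = 0: L_y + 413.883 − 490 − 2.8·97 − 310 = 0 → L_y = 657.7 N.
ΣF_x = 0: no horizontal applied forces, so L_x = 0.

L_x = 0, L_y = 657.7 N, R_y = 413.9 N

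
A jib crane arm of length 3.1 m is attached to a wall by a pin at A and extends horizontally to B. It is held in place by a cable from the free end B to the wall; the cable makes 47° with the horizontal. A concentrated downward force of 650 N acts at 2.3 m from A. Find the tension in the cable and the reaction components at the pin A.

ΣM about A: T·sin47°·3.1 − 650·2.3 = 0 → T = 1495/(3.1·0.731354) = 659.404 ≈ 659.4 N.
ΣF_x = 0: A_x − T·cos47° = 0 → A_x = 659.404 × 0.681998 = 449.7 N.
ΣF_y = 0: A_y + T·sin47° − 650 = 0 → A_y = 650 − 659.404 × 0.731354 = 167.7 N.

T = 659.4 N, A_x = 449.7 N, A_y = 167.7 N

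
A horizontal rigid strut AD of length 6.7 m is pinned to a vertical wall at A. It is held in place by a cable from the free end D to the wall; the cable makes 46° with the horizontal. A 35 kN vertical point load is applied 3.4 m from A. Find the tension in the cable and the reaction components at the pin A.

T = 24.69 kN, A_x = 17.15 kN, A_y = 17.24 kN

ΣM about A: T·sin46°·6.7 − 35·3.4 = 0 → T = 119/(6.7·0.71934) = 24.691 ≈ 24.69 kN.
ΣF_x = 0: A_x − T·cos46° = 0 → A_x = 24.691 × 0.694658 = 17.15 kN.
ΣF_y = 0: A_y + T·sin46° − 35 = 0 → A_y = 35 − 24.691 × 0.71934 = 17.24 kN.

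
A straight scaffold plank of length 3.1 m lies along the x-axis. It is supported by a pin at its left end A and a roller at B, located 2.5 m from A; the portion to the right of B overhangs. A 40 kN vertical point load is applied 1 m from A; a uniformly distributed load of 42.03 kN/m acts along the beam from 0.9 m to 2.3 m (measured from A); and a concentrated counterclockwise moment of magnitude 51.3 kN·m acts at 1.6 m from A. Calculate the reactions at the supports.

Resultant of the distributed load: 42.03 × 1.4 = 58.842 kN at 1.6 m from A.
Taking moments about A: B_y·2.5 − 40·1 − (42.03·1.4)·1.6 + 51.3 = 0 → B_y = 82.8472/2.5 = 33.1389 ≈ 33.14 kN.
ΣF_y = 0: A_y + 33.1389 − 40 − 42.03·1.4 = 0 → A_y = 65.70 kN.
ΣF_x = 0: no horizontal applied forces, so A_x = 0.

A_x = 0, A_y = 65.70 kN, B_y = 33.14 kN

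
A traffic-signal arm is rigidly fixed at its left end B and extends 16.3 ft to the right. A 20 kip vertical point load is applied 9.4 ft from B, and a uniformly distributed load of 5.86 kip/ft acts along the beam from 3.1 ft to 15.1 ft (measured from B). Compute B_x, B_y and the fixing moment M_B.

B_x = 0, B_y = 90.32 kip, M_B = 827.9 kip·ft

Resultant of the distributed load: 5.86 × 12 = 70.32 kip at 9.1 ft from B.
ΣF_x = 0: B_x = 0.
ΣF_y = 0: B_y − 20 − 5.86·12 = 0 → B_y = 90.32 kip.
ΣM about B: M_B − 20·9.4 − (5.86·12)·9.1 = 0 → M_B = 827.9 kip·ft.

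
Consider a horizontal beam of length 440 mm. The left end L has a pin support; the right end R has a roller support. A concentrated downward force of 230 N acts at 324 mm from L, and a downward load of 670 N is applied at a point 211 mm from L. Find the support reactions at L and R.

L_x = 0, L_y = 409.3 N, R_y = 490.7 N

ΣM about L: R_y·440 − 230·324 − 670·211 = 0 → R_y = 215890/440 = 490.659 ≈ 490.7 N.
ΣF_y = 0: L_y + 490.659 − 230 − 670 = 0 → L_y = 409.3 N.
ΣF_x = 0: no horizontal applied forces, so L_x = 0.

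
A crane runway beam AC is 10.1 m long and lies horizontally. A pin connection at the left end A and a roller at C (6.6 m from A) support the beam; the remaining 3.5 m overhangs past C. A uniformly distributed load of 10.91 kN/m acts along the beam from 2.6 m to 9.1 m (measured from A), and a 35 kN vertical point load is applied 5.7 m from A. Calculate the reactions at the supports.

Resultant of the distributed load: 10.91 × 6.5 = 70.915 kN at 5.85 m from A.
ΣM about A: C_y·6.6 − (10.91·6.5)·5.85 − 35·5.7 = 0 → C_y = 614.35275/6.6 = 93.0838 ≈ 93.08 kN.
ΣF_y = 0: A_y + 93.0838 − 10.91·6.5 − 35 = 0 → A_y = 12.83 kN.
ΣF_x = 0: no horizontal applied forces, so A_x = 0.

A_x = 0, A_y = 12.83 kN, C_y = 93.08 kN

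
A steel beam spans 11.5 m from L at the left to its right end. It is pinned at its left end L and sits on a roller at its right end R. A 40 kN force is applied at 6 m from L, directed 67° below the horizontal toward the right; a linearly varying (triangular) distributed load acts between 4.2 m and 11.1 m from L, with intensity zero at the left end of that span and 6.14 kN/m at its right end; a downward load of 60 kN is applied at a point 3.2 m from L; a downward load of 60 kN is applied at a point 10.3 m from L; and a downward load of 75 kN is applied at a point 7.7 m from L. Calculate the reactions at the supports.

Resultant of the triangular load: ½ × 6.14 × 6.9 = 21.183 kN, acting at 8.8 m from L (one-third of the span from the peak).
Taking moments about L: R_y·11.5 − 40·sin67°·6 − (½·6.14·6.9)·8.8 − 60·3.2 − 60·10.3 − 75·7.7 = 0 → R_y = 1794.83/11.5 = 156.072 ≈ 156.1 kN.
ΣF_y = 0: L_y + 156.072 − 40·sin67° − ½·6.14·6.9 − 60 − 60 − 75 = 0 → L_y = 96.93 kN.
ΣF_x = 0: L_x + 40·cos67° = 0 → L_x = -15.63 kN.

L_x = -15.63 kN, L_y = 96.93 kN, R_y = 156.1 kN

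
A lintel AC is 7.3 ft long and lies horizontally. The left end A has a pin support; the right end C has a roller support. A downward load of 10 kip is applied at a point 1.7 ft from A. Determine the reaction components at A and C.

A_x = 0, A_y = 7.671 kip, C_y = 2.329 kip

ΣM about A: C_y·7.3 − 10·1.7 = 0 → C_y = 17/7.3 = 2.32877 ≈ 2.329 kip.
ΣF_y = 0: A_y + 2.32877 − 10 = 0 → A_y = 7.671 kip.
ΣF_x = 0: no horizontal applied forces, so A_x = 0.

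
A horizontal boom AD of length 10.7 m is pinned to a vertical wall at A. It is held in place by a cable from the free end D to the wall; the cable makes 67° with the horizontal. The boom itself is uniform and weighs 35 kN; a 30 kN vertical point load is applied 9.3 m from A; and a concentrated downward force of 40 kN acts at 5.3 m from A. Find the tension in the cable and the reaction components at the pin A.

T = 68.86 kN, A_x = 26.91 kN, A_y = 41.61 kN

ΣM about A: T·sin67°·10.7 − 35·5.35 − 30·9.3 − 40·5.3 = 0 → T = 678.25/(10.7·0.920505) = 68.862 ≈ 68.86 kN.
ΣF_x = 0: A_x − T·cos67° = 0 → A_x = 68.862 × 0.390731 = 26.91 kN.
ΣF_y = 0: A_y + T·sin67° − 35 − 30 − 40 = 0 → A_y = 105 − 68.862 × 0.920505 = 41.61 kN.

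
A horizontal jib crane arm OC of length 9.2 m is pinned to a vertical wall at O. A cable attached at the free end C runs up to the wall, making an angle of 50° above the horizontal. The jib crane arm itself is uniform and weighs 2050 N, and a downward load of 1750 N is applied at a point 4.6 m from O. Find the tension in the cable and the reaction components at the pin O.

ΣM about O: T·sin50°·9.2 − 2050·4.6 − 1750·4.6 = 0 → T = 17480/(9.2·0.766044) = 2480.28 ≈ 2480 N.
ΣF_x = 0: O_x − T·cos50° = 0 → O_x = 2480.28 × 0.642788 = 1594 N.
ΣF_y = 0: O_y + T·sin50° − 2050 − 1750 = 0 → O_y = 3800 − 2480.28 × 0.766044 = 1900 N.

T = 2480 N, O_x = 1594 N, O_y = 1900 N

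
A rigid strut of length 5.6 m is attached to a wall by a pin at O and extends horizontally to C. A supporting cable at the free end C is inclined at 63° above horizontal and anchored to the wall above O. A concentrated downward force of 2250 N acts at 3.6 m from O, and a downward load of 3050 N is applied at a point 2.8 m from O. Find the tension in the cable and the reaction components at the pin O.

T = 3335 N, O_x = 1514 N, O_y = 2329 N

ΣM about O: T·sin63°·5.6 − 2250·3.6 − 3050·2.8 = 0 → T = 16640/(5.6·0.891007) = 3334.91 ≈ 3335 N.
ΣF_x = 0: O_x − T·cos63° = 0 → O_x = 3334.91 × 0.45399 = 1514 N.
ΣF_y = 0: O_y + T·sin63° − 2250 − 3050 = 0 → O_y = 5300 − 3334.91 × 0.891007 = 2329 N.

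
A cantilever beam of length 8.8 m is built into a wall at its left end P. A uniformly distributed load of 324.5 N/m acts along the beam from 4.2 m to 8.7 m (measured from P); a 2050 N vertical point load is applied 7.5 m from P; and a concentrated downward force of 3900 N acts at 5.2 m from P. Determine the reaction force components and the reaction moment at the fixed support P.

Resultant of the distributed load: 324.5 × 4.5 = 1460.25 N at 6.45 m from P.
ΣF_x = 0: P_x = 0.
ΣF_y = 0: P_y − 324.5·4.5 − 2050 − 3900 = 0 → P_y = 7410 N.
ΣM about P: M_P − (324.5·4.5)·6.45 − 2050·7.5 − 3900·5.2 = 0 → M_P = 45070 N·m.

P_x = 0, P_y = 7410 N, M_P = 45070 N·m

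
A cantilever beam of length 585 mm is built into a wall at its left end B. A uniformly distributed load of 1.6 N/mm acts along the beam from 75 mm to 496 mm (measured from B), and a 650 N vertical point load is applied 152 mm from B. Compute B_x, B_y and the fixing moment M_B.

B_x = 0, B_y = 1324 N, M_B = 291100 N·mm

Resultant of the distributed load: 1.6 × 421 = 673.6 N at 285.5 mm from B.
ΣF_x = 0: B_x = 0.
ΣF_y = 0: B_y − 1.6·421 − 650 = 0 → B_y = 1324 N.
ΣM about B: M_B − (1.6·421)·285.5 − 650·152 = 0 → M_B = 291100 N·mm.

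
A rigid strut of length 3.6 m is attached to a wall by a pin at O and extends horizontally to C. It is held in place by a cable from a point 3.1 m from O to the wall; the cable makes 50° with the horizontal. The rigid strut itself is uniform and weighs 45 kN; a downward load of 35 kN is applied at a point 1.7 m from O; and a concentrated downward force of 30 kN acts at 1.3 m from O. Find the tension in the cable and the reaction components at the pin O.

T = 75.59 kN, O_x = 48.59 kN, O_y = 52.10 kN

ΣM about O: T·sin50°·3.1 − 45·1.8 − 35·1.7 − 30·1.3 = 0 → T = 179.5/(3.1·0.766044) = 75.5873 ≈ 75.59 kN.
ΣF_x = 0: O_x − T·cos50° = 0 → O_x = 75.5873 × 0.642788 = 48.59 kN.
ΣF_y = 0: O_y + T·sin50° − 45 − 35 − 30 = 0 → O_y = 110 − 75.5873 × 0.766044 = 52.10 kN.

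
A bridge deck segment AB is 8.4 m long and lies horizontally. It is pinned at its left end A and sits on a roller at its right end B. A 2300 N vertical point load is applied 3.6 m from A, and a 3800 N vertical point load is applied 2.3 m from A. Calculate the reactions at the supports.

A_x = 0, A_y = 4074 N, B_y = 2026 N

Moments about A: B_y·8.4 − 2300·3.6 − 3800·2.3 = 0 → B_y = 17020/8.4 = 2026.19 ≈ 2026 N.
ΣF_y = 0: A_y + 2026.19 − 2300 − 3800 = 0 → A_y = 4074 N.
ΣF_x = 0: no horizontal applied forces, so A_x = 0.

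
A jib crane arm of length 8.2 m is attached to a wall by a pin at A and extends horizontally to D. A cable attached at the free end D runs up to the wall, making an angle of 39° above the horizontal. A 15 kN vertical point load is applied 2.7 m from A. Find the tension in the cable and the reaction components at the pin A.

T = 7.848 kN, A_x = 6.099 kN, A_y = 10.06 kN

ΣM about A: T·sin39°·8.2 − 15·2.7 = 0 → T = 40.5/(8.2·0.62932) = 7.84819 ≈ 7.848 kN.
ΣF_x = 0: A_x − T·cos39° = 0 → A_x = 7.84819 × 0.777146 = 6.099 kN.
ΣF_y = 0: A_y + T·sin39° − 15 = 0 → A_y = 15 − 7.84819 × 0.62932 = 10.06 kN.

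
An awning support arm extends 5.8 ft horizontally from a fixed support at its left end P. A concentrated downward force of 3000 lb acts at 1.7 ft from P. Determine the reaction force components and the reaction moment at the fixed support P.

P_x = 0, P_y = 3000 lb, M_P = 5100 lb·ft

ΣF_x = 0: P_x = 0.
ΣF_y = 0: P_y − 3000 = 0 → P_y = 3000 lb.
ΣM about P: M_P − 3000·1.7 = 0 → M_P = 5100 lb·ft.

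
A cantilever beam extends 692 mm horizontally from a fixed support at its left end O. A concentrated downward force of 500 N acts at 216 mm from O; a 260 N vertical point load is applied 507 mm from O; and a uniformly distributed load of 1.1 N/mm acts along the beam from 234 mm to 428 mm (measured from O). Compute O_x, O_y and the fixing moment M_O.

O_x = 0, O_y = 973.4 N, M_O = 310500 N·mm

Resultant of the distributed load: 1.1 × 194 = 213.4 N at 331 mm from O.
ΣF_x = 0: O_x = 0.
ΣF_y = 0: O_y − 500 − 260 − 1.1·194 = 0 → O_y = 973.4 N.
ΣM about O: M_O − 500·216 − 260·507 − (1.1·194)·331 = 0 → M_O = 310500 N·mm.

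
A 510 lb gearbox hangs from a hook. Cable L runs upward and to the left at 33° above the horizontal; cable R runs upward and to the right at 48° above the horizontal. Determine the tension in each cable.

T_L = 345.5 lb, T_R = 433.1 lb

ΣF_x = 0: −T_L·cos33° + T_R·cos48° = 0 → T_R = 1.25337·T_L.
ΣF_y = 0: T_L·sin33° + T_R·sin48° = 510.
Substitute: T_L·(0.544639 + 1.25337·0.743145) = 510 → T_L = 345.511 ≈ 345.5 lb.
Then T_R = 1.25337 × 345.511 = 433.1 lb.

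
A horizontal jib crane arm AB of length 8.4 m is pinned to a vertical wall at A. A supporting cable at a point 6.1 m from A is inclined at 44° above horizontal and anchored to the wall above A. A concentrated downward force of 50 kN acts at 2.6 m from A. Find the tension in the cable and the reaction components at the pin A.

T = 30.68 kN, A_x = 22.07 kN, A_y = 28.69 kN

ΣM about A: T·sin44°·6.1 − 50·2.6 = 0 → T = 130/(6.1·0.694658) = 30.6791 ≈ 30.68 kN.
ΣF_x = 0: A_x − T·cos44° = 0 → A_x = 30.6791 × 0.71934 = 22.07 kN.
ΣF_y = 0: A_y + T·sin44° − 50 = 0 → A_y = 50 − 30.6791 × 0.694658 = 28.69 kN.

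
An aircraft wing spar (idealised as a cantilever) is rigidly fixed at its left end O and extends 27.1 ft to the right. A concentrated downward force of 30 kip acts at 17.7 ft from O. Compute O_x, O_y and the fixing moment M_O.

ΣF_x = 0: O_x = 0.
ΣF_y = 0: O_y − 30 = 0 → O_y = 30.00 kip.
ΣM about O: M_O − 30·17.7 = 0 → M_O = 531.0 kip·ft.

O_x = 0, O_y = 30.00 kip, M_O = 531.0 kip·ft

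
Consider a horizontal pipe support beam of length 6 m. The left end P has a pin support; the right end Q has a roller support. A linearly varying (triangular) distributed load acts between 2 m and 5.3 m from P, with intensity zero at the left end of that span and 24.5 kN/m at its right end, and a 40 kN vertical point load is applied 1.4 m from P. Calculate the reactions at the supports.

Resultant of the triangular load: ½ × 24.5 × 3.3 = 40.425 kN, acting at 4.2 m from P (one-third of the span from the peak).
Moments about P: Q_y·6 − (½·24.5·3.3)·4.2 − 40·1.4 = 0 → Q_y = 225.785/6 = 37.6308 ≈ 37.63 kN.
ΣF_y = 0: P_y + 37.6308 − ½·24.5·3.3 − 40 = 0 → P_y = 42.79 kN.
ΣF_x = 0: no horizontal applied forces, so P_x = 0.

P_x = 0, P_y = 42.79 kN, Q_y = 37.63 kN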